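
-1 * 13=-13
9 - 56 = -47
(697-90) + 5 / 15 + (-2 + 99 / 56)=607.10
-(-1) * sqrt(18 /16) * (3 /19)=9 * sqrt(2) /76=0.17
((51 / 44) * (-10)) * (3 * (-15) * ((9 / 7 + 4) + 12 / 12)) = 22950 / 7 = 3278.57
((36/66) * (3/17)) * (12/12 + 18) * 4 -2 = 994/187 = 5.32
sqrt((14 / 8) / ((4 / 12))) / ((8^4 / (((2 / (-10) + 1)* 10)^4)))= 2.29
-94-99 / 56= -5363 / 56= -95.77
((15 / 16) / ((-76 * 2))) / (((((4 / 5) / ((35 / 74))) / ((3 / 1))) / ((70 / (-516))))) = 91875 / 61908992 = 0.00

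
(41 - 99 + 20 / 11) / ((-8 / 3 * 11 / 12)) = 2781 / 121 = 22.98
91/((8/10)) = 455/4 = 113.75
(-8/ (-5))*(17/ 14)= 68/ 35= 1.94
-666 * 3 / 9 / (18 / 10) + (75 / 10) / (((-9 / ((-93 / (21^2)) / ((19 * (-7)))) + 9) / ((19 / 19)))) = -962997 / 7808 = -123.33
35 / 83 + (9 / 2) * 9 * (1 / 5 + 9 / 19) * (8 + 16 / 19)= 36206023 / 149815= 241.67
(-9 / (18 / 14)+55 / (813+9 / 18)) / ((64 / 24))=-33837 / 13016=-2.60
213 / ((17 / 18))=225.53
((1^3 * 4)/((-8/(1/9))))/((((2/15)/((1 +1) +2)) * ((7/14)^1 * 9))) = -10/27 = -0.37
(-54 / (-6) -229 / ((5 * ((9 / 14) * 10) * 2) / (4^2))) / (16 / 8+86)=-10799 / 19800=-0.55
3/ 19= 0.16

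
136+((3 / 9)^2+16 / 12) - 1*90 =427 / 9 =47.44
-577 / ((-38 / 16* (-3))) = -4616 / 57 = -80.98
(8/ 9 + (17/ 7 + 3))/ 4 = 199/ 126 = 1.58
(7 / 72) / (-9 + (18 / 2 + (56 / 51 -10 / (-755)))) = 17969 / 205392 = 0.09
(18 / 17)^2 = 324 / 289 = 1.12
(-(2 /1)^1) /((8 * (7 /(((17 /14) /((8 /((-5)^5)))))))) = 53125 /3136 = 16.94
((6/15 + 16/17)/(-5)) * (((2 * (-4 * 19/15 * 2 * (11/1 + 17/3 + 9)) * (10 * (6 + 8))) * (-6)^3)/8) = -224155008/425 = -527423.55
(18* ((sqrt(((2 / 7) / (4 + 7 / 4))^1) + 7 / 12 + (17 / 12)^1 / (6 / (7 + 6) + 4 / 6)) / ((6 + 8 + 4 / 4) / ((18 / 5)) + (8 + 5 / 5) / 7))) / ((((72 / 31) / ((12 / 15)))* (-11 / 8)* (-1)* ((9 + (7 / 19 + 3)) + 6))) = 56544* sqrt(322) / 101100065 + 4003433 / 48352205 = 0.09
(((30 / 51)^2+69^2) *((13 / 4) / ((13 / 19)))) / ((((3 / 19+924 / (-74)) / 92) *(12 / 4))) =-422731245119 / 7514289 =-56256.99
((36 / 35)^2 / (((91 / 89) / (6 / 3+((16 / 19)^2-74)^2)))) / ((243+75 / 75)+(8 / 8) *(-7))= 26924611737888 / 1147675144525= 23.46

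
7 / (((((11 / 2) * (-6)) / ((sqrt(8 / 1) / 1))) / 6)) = -28 * sqrt(2) / 11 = -3.60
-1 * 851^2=-724201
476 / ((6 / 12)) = 952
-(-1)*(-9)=-9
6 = 6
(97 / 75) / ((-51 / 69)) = -2231 / 1275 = -1.75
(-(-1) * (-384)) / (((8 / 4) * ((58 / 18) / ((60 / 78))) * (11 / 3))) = -51840 / 4147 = -12.50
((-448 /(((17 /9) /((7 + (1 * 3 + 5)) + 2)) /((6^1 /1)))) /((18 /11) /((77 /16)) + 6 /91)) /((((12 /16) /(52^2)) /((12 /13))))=-147751059456 /745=-198323569.74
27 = 27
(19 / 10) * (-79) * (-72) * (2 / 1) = 108072 / 5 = 21614.40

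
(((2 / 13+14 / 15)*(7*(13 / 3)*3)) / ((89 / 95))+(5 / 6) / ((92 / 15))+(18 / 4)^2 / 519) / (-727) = -899021461 / 6178877688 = -0.15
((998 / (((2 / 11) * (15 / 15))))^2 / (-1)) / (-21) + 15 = 30129436 / 21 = 1434735.05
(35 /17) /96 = 35 /1632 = 0.02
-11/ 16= -0.69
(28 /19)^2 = 784 /361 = 2.17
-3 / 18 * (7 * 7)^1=-49 / 6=-8.17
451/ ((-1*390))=-451/ 390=-1.16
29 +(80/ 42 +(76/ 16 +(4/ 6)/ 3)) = 9041/ 252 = 35.88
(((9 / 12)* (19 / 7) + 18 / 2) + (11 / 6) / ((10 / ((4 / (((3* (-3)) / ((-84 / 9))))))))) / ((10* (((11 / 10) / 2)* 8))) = 0.27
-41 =-41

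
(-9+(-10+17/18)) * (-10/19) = 1625/171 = 9.50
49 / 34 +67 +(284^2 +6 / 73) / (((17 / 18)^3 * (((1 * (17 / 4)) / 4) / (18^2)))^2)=10763536740852718727455 / 1018460586386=10568437193.08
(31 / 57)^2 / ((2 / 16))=7688 / 3249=2.37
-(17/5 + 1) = -22/5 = -4.40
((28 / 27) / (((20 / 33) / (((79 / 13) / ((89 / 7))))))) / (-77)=-553 / 52065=-0.01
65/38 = 1.71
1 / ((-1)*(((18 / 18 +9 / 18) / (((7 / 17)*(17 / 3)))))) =-14 / 9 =-1.56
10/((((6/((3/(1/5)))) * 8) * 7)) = 25/56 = 0.45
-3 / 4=-0.75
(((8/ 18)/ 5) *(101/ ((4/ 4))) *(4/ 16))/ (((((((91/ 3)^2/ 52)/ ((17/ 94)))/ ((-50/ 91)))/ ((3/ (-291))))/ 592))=20329280/ 264271553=0.08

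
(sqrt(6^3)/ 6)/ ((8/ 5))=5 * sqrt(6)/ 8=1.53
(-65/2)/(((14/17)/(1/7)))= -1105/196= -5.64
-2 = -2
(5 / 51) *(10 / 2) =25 / 51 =0.49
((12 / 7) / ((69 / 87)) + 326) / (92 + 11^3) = 52834 / 229103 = 0.23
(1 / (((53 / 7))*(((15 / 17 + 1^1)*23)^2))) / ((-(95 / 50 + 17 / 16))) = -10115 / 425265216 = -0.00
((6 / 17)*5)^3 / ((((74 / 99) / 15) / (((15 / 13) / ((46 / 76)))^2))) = 400.79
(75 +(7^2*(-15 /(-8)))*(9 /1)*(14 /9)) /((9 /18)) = 5445 /2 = 2722.50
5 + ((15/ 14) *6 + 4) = 108/ 7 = 15.43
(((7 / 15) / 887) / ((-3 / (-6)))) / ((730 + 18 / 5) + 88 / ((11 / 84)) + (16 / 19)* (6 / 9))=133 / 177735286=0.00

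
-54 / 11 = -4.91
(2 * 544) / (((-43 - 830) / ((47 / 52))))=-12784 / 11349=-1.13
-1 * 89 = -89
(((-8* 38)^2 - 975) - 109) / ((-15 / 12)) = -365328 / 5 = -73065.60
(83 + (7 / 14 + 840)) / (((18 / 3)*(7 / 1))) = 1847 / 84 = 21.99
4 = 4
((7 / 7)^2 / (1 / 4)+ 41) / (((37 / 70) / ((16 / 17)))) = 50400 / 629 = 80.13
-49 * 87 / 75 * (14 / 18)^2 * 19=-1322951 / 2025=-653.31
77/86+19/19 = 163/86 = 1.90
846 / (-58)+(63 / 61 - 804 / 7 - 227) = -4401049 / 12383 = -355.41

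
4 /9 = 0.44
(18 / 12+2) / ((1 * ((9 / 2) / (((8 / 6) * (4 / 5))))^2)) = 3584 / 18225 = 0.20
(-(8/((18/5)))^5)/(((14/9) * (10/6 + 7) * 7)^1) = -800000/1393119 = -0.57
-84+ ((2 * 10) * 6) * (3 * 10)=3516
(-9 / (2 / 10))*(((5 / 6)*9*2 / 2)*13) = -8775 / 2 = -4387.50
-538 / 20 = -269 / 10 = -26.90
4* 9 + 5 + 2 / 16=41.12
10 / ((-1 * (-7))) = 10 / 7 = 1.43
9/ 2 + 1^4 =11/ 2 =5.50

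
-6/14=-3/7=-0.43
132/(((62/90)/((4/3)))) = 7920/31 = 255.48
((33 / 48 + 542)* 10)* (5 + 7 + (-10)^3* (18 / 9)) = -10788627.50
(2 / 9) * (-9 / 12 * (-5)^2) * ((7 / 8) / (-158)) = 175 / 7584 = 0.02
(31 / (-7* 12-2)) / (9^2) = -31 / 6966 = -0.00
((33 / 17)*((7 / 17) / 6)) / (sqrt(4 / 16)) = 0.27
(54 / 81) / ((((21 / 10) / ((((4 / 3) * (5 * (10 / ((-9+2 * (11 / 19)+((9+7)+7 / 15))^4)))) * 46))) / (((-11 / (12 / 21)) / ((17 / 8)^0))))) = -7727628046875 / 2281432014481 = -3.39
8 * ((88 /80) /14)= 22 /35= 0.63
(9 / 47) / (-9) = -0.02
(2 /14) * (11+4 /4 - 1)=11 /7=1.57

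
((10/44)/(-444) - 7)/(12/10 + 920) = -0.01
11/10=1.10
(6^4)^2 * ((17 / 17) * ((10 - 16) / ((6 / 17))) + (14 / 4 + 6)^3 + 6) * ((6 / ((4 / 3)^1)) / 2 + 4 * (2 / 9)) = 4462197336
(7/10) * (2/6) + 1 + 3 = 127/30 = 4.23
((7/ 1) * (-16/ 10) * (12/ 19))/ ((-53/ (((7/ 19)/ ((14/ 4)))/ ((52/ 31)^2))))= 80724/ 16167385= 0.00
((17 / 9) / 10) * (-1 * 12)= -2.27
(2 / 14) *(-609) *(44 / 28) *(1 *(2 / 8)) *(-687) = 657459 / 28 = 23480.68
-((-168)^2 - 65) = -28159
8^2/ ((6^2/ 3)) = 16/ 3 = 5.33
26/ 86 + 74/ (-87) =-0.55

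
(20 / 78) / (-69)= -10 / 2691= -0.00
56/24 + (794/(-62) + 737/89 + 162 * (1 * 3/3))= 1322729/8277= 159.81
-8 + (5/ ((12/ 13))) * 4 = 13.67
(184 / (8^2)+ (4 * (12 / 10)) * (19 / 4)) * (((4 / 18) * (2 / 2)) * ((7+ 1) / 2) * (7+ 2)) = 1027 / 5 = 205.40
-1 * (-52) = 52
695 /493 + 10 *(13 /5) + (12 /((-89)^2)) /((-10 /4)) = 535170533 /19525265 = 27.41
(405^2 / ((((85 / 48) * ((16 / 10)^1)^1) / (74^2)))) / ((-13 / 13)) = -5389205400 / 17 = -317012082.35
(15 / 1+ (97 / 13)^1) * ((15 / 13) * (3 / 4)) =3285 / 169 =19.44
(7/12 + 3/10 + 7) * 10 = 473/6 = 78.83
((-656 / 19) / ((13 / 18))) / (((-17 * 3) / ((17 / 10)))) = 1968 / 1235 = 1.59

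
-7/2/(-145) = 7/290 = 0.02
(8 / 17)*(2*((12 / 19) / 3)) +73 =23643 / 323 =73.20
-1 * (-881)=881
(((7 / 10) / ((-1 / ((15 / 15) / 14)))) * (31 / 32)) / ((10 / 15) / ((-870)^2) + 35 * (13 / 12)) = -3519585 / 2755116064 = -0.00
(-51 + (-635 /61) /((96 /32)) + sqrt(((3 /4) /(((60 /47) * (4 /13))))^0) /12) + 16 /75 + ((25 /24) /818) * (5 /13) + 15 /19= -394763402257 /7394883600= -53.38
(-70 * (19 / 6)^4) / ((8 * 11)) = -4561235 / 57024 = -79.99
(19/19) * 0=0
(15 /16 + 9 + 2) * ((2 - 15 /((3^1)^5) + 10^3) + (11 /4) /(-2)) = 123837715 /10368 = 11944.22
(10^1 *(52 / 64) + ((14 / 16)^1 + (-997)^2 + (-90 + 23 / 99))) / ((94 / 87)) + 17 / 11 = 2853572749 / 3102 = 919913.85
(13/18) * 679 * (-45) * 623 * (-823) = 22629294415/2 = 11314647207.50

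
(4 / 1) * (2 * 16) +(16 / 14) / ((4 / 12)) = 131.43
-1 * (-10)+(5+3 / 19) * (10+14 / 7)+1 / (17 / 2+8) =45116 / 627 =71.96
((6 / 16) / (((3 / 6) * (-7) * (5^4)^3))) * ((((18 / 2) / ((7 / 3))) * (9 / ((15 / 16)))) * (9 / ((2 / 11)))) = -48114 / 59814453125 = -0.00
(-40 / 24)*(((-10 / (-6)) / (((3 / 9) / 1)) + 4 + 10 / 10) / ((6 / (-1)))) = 25 / 9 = 2.78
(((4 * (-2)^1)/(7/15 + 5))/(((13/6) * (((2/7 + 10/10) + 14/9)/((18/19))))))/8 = -51030/1812733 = -0.03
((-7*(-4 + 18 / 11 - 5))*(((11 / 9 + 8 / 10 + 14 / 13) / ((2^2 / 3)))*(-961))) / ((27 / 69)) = -841527519 / 2860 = -294240.39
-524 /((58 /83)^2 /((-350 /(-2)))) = -157930325 /841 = -187788.73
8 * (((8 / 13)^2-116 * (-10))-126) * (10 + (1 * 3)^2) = 26571120 / 169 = 157225.56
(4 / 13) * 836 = 3344 / 13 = 257.23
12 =12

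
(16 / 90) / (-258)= -4 / 5805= -0.00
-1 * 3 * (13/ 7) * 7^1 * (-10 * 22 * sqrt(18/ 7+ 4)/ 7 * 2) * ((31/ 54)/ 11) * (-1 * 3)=-8060 * sqrt(322)/ 147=-983.89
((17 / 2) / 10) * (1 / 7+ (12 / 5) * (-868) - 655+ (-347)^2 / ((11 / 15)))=1056729741 / 7700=137237.63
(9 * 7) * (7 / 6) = 73.50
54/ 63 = 6/ 7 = 0.86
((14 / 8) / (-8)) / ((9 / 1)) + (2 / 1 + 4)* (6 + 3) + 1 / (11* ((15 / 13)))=856223 / 15840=54.05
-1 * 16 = -16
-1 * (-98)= 98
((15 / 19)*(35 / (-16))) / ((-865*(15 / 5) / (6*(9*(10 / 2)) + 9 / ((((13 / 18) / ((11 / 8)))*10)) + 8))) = 1018157 / 5469568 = 0.19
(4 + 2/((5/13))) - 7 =11/5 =2.20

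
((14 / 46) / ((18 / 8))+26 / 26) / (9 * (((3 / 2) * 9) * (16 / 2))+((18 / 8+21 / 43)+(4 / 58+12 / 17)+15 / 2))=19927060 / 17254606923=0.00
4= 4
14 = 14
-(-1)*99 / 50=99 / 50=1.98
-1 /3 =-0.33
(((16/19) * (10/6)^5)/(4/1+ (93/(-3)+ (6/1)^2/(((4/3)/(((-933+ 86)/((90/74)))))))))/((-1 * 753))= 31250/40916117169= 0.00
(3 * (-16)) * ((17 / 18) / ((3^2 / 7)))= -952 / 27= -35.26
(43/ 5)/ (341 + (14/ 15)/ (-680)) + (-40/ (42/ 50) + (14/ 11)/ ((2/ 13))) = -15796484617/ 401730483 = -39.32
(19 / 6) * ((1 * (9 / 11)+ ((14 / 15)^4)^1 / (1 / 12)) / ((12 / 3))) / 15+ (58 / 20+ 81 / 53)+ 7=42330976753 / 3541725000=11.95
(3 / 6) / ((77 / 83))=83 / 154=0.54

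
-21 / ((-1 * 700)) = 3 / 100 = 0.03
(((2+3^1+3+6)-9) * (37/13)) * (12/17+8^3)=1612460/221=7296.20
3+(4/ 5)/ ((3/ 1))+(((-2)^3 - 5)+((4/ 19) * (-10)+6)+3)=-809/ 285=-2.84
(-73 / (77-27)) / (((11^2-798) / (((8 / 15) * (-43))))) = -12556 / 253875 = -0.05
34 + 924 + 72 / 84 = 6712 / 7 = 958.86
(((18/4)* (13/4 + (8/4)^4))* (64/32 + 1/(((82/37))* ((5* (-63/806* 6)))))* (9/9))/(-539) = -140069/482160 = -0.29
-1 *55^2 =-3025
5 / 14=0.36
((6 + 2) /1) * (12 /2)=48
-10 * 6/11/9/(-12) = 5/99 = 0.05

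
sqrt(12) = 2 * sqrt(3) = 3.46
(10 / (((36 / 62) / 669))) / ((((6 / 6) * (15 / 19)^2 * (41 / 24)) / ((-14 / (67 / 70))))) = -3913089824 / 24723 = -158277.31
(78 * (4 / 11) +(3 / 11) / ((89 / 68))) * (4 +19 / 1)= 643356 / 979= 657.16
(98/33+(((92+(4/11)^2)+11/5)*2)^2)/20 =19544224721/10980750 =1779.86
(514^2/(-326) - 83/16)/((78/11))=-23398067/203424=-115.02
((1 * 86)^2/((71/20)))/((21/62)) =9171040/1491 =6150.93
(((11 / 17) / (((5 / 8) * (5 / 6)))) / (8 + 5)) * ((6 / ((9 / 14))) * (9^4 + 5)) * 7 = 226500736 / 5525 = 40995.61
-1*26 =-26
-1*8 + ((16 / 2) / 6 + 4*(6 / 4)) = -2 / 3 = -0.67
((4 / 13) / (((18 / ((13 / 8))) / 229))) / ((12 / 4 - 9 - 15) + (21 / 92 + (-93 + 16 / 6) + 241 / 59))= -310753 / 5228157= -0.06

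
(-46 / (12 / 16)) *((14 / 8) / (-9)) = 11.93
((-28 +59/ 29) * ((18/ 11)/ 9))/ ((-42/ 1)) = 251/ 2233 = 0.11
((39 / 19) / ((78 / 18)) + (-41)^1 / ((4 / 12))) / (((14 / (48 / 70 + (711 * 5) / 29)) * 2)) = -72820422 / 134995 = -539.43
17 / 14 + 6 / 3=45 / 14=3.21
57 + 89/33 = 1970/33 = 59.70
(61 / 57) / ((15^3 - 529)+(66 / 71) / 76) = 8662 / 23035623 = 0.00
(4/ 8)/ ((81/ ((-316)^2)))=49928/ 81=616.40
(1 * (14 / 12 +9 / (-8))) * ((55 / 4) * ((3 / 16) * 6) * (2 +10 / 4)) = 1485 / 512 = 2.90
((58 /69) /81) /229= 58 /1279881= 0.00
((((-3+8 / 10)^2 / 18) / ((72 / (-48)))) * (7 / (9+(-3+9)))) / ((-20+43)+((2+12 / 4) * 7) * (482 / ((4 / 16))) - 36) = -847 / 683103375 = -0.00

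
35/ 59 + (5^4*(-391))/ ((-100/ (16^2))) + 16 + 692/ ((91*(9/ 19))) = 30231195133/ 48321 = 625632.65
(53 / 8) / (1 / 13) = 689 / 8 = 86.12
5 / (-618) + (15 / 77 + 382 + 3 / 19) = 382.34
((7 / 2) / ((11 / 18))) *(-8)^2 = 4032 / 11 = 366.55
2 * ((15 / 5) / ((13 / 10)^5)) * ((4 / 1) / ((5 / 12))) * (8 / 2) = 23040000 / 371293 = 62.05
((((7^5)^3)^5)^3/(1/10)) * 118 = 16555450783047058552013563268568539297939869829141388011100277981488678120050266837671975524389597642301139911665081105230339498580448279678504500197985706885741435983851872129629889283414152260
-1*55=-55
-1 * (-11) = 11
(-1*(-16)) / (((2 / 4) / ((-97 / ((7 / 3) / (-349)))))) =3249888 / 7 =464269.71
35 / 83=0.42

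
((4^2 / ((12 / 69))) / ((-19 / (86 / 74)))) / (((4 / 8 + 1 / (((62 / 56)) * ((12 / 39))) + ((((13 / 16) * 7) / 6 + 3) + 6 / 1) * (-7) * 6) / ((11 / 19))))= 21583936 / 2745277567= 0.01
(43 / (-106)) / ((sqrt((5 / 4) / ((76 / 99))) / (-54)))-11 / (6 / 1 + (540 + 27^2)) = -11 / 1275 + 1548 * sqrt(1045) / 2915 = 17.16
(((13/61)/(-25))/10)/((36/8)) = -13/68625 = -0.00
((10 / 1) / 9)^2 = 100 / 81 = 1.23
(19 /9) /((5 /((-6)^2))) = 76 /5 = 15.20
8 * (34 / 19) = 272 / 19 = 14.32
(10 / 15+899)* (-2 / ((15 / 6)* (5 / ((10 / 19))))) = -21592 / 285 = -75.76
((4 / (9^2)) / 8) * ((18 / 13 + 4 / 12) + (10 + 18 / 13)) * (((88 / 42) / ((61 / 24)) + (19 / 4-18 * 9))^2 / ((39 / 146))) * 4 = 380397239250625 / 12836065788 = 29635.03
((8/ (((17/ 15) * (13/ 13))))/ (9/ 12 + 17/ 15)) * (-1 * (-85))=36000/ 113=318.58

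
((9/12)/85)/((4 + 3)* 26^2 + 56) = 1/542640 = 0.00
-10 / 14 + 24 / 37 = -17 / 259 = -0.07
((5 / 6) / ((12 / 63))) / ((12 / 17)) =595 / 96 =6.20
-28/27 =-1.04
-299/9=-33.22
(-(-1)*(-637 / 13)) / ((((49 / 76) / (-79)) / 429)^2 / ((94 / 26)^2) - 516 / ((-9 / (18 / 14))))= -29743980164802288 / 44746045962226663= -0.66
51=51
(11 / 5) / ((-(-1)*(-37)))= -0.06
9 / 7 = 1.29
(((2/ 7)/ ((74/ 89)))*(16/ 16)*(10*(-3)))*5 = -13350/ 259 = -51.54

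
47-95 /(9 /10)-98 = -1409 /9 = -156.56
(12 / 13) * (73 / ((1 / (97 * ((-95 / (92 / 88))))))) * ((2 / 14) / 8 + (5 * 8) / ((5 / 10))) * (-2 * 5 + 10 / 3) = 663156184900 / 2093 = 316844808.84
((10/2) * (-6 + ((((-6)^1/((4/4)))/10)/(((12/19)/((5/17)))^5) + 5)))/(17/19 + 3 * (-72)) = 11335037183885/481320345885696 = 0.02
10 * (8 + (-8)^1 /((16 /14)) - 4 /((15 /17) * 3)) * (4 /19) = -184 /171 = -1.08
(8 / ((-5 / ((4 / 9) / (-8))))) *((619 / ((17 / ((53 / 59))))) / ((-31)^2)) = 131228 / 43374735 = 0.00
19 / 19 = 1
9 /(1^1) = 9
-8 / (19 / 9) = -72 / 19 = -3.79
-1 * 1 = -1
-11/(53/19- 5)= 209/42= 4.98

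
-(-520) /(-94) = -260 /47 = -5.53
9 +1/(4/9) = 45/4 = 11.25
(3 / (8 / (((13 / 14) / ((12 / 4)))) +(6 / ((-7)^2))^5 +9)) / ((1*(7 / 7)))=3672178237 / 42653796295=0.09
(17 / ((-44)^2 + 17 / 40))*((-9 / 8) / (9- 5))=-255 / 103276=-0.00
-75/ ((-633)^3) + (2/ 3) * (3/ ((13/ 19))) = 2.92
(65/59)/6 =65/354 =0.18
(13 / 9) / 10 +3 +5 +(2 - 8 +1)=283 / 90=3.14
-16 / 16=-1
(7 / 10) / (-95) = -7 / 950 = -0.01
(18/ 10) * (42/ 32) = 189/ 80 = 2.36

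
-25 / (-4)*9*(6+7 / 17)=24525 / 68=360.66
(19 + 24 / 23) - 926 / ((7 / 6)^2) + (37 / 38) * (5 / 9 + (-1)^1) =-127331167 / 192717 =-660.72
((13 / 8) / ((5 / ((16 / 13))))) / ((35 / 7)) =2 / 25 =0.08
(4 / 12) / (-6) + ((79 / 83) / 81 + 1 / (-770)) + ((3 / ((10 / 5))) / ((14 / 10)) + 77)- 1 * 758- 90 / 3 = -3675327823 / 5176710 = -709.97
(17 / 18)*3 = 17 / 6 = 2.83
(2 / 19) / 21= 2 / 399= 0.01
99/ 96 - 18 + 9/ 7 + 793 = 174119/ 224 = 777.32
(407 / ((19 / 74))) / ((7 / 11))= 331298 / 133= 2490.96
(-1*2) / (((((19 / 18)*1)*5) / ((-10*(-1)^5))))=-72 / 19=-3.79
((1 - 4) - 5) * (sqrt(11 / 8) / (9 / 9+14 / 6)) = -3 * sqrt(22) / 5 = -2.81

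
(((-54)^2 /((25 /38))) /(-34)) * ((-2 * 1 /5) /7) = 110808 /14875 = 7.45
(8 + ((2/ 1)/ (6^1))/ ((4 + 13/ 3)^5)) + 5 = 126953206/ 9765625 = 13.00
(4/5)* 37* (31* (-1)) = -4588/5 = -917.60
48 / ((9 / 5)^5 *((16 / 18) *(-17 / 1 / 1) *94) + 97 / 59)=-8850000 / 4948370491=-0.00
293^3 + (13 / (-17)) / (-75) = 32071040188 / 1275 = 25153757.01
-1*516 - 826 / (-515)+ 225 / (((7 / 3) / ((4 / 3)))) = -1390898 / 3605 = -385.82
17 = 17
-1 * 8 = -8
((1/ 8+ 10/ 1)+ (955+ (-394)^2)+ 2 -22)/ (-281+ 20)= -416483/ 696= -598.40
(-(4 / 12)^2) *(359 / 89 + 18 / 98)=-18392 / 39249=-0.47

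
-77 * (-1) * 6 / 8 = 231 / 4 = 57.75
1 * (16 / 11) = 16 / 11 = 1.45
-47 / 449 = -0.10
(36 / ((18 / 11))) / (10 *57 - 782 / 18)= 198 / 4739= 0.04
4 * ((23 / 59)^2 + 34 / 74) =315000 / 128797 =2.45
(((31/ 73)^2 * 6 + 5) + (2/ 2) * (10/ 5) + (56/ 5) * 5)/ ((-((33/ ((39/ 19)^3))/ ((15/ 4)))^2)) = -30040659079379325/ 485369719707664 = -61.89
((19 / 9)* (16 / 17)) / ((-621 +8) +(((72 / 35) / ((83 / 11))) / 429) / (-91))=-1044730960 / 322316687907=-0.00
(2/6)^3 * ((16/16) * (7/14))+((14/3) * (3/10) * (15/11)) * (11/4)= 569/108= 5.27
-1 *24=-24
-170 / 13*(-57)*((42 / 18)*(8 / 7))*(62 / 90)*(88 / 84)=3524576 / 2457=1434.50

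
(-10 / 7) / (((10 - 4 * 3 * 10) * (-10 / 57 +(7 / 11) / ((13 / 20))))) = 741 / 45850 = 0.02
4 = 4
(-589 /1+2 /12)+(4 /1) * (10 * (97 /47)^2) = -5546237 /13254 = -418.46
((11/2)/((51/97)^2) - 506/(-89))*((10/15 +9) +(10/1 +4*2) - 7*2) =485588543/1388934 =349.61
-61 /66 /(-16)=61 /1056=0.06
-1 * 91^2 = -8281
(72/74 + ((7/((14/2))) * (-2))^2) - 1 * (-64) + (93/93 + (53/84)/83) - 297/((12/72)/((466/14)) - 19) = 586491514879/6850234020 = 85.62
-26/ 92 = -13/ 46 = -0.28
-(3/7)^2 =-9/49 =-0.18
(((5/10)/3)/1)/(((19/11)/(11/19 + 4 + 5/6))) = 6787/12996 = 0.52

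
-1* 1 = -1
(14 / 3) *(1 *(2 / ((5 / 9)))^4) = 489888 / 625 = 783.82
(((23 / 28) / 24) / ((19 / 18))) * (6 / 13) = 207 / 13832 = 0.01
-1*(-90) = 90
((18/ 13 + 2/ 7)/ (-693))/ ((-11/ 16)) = 2432/ 693693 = 0.00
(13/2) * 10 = 65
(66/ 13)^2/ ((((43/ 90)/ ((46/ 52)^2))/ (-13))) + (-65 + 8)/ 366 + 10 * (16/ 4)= -508.97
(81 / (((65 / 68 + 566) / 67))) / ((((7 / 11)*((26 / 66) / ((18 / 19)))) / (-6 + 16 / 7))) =-1607520816 / 11964281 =-134.36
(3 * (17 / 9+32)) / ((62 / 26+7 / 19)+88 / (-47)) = 115.44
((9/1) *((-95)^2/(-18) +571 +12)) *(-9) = -13221/2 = -6610.50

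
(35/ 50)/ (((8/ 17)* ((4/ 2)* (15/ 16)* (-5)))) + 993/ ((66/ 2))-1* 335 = -2516809/ 8250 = -305.07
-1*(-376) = 376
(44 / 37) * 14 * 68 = 41888 / 37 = 1132.11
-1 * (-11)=11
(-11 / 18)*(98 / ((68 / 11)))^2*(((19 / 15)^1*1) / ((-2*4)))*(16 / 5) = 60718889 / 780300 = 77.81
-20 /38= -10 /19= -0.53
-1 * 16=-16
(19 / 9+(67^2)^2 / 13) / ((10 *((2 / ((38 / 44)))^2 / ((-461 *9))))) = -1886385529841 / 15730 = -119922792.74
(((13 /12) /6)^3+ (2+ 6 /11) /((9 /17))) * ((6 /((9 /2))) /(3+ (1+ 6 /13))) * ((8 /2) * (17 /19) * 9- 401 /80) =10622276718287 /271470735360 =39.13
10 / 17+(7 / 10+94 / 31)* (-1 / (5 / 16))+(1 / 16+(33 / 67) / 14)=-1112956133 / 98865200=-11.26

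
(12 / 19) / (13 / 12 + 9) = 144 / 2299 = 0.06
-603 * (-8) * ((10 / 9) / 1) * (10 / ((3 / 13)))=696800 / 3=232266.67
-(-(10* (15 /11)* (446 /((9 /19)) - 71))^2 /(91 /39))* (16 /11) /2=43924886.41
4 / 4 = 1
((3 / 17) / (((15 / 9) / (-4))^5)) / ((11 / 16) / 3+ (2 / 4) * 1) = -35831808 / 1859375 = -19.27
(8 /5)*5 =8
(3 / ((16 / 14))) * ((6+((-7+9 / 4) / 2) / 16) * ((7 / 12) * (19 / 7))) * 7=697319 / 4096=170.24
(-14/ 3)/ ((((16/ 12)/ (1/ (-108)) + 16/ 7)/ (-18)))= -147/ 248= -0.59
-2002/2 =-1001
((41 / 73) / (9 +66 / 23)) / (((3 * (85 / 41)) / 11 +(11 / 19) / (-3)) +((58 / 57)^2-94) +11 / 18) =-921184638 / 1790683937861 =-0.00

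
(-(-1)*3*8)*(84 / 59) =2016 / 59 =34.17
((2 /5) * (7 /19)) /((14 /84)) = 84 /95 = 0.88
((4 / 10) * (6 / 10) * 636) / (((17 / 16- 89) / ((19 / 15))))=-128896 / 58625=-2.20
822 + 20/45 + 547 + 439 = 16276/9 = 1808.44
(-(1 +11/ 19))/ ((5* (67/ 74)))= -444/ 1273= -0.35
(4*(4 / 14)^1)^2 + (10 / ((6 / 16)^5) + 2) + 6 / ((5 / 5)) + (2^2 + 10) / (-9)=16148606 / 11907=1356.23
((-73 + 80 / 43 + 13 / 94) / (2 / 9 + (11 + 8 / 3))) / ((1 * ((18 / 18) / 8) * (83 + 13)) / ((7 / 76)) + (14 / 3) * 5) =-54240543 / 1629936500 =-0.03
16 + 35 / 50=167 / 10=16.70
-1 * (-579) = 579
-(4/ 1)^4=-256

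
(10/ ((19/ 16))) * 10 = 1600/ 19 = 84.21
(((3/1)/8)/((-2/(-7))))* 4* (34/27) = 119/18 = 6.61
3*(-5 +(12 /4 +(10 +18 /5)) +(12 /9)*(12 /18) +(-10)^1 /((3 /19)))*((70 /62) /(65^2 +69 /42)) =-224224 /5503089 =-0.04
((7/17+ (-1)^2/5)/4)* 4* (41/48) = 533/1020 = 0.52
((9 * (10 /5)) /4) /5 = 9 /10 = 0.90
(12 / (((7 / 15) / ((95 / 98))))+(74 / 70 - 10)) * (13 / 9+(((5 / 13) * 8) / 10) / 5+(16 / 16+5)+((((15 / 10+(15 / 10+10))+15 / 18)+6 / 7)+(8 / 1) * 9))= 21148279697 / 14045850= 1505.66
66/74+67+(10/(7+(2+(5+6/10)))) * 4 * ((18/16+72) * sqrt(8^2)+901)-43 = 11063633/2701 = 4096.12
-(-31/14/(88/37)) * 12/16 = 3441/4928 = 0.70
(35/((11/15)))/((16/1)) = 525/176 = 2.98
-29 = -29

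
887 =887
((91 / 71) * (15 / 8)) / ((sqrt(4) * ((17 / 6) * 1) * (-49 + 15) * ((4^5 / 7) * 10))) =-5733 / 672366592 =-0.00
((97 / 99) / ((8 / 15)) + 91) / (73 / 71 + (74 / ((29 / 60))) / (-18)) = -50464031 / 4064632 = -12.42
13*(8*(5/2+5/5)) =364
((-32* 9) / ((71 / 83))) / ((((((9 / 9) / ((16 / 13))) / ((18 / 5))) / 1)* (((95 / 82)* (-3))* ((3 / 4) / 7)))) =1756274688 / 438425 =4005.87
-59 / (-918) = 59 / 918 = 0.06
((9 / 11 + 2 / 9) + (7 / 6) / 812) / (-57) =-23929 / 1309176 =-0.02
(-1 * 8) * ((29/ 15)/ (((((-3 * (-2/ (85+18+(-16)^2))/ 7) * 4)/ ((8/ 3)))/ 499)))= -290924984/ 135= -2154999.88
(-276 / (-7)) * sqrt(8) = 552 * sqrt(2) / 7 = 111.52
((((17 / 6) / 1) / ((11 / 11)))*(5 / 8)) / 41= 85 / 1968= 0.04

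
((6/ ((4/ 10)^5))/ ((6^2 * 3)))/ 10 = 625/ 1152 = 0.54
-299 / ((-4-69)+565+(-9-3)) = -299 / 480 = -0.62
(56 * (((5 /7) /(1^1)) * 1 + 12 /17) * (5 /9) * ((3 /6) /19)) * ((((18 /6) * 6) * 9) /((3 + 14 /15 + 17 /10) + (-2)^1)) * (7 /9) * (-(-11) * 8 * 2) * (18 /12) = 374774400 /35207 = 10644.88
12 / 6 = 2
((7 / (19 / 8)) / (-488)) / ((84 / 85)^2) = -7225 / 1168272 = -0.01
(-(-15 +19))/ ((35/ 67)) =-268/ 35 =-7.66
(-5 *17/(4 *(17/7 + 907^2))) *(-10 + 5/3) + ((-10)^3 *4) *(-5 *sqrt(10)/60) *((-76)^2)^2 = 2975/13820544 + 33362176000 *sqrt(10)/3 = 35166821286.47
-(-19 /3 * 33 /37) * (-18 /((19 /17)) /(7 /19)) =-63954 /259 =-246.93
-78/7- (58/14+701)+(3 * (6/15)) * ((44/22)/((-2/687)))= -53924/35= -1540.69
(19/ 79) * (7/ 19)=7/ 79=0.09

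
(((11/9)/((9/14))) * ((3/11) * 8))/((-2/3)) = -56/9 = -6.22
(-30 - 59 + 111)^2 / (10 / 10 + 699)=0.69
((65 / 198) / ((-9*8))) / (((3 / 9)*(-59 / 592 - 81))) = 2405 / 14259267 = 0.00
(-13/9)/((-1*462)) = 13/4158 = 0.00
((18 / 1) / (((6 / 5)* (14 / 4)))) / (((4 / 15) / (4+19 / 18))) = 325 / 4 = 81.25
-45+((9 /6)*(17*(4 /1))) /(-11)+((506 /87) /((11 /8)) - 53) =-98612 /957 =-103.04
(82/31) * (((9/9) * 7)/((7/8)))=656/31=21.16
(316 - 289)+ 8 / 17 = 467 / 17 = 27.47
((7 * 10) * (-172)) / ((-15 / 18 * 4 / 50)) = 180600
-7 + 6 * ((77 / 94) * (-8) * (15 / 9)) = -3409 / 47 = -72.53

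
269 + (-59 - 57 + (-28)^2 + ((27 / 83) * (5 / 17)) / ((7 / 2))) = 9255019 / 9877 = 937.03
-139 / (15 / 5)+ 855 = 2426 / 3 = 808.67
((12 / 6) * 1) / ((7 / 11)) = 22 / 7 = 3.14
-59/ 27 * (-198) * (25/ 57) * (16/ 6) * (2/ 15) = 103840/ 1539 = 67.47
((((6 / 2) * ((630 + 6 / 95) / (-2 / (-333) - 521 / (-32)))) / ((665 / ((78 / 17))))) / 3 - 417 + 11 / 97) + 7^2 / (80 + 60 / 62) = -3775897860952686403 / 9076360935678050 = -416.01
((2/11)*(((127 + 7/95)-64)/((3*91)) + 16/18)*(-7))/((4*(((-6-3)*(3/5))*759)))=43568/501115329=0.00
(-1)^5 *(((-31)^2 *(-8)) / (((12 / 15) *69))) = 9610 / 69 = 139.28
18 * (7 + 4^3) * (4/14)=2556/7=365.14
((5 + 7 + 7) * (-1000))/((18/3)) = -3166.67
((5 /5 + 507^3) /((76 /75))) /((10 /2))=488714415 /19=25721811.32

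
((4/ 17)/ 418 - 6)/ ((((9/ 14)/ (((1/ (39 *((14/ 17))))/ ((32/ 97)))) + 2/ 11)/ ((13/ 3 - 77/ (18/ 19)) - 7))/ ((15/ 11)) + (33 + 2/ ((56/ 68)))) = -5467388801/ 32230983697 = -0.17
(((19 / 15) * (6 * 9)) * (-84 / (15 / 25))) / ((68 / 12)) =-28728 / 17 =-1689.88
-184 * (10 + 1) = -2024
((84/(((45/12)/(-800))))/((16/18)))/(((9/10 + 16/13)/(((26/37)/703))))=-68140800/7205047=-9.46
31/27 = 1.15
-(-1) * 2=2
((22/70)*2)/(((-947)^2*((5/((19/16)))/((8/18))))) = 209/2824948350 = 0.00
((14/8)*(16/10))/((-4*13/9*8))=-63/1040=-0.06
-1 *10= -10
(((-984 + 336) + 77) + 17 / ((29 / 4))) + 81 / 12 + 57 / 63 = -1366597 / 2436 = -561.00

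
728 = 728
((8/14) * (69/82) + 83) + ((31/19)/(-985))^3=157050087193739108/1881271130976125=83.48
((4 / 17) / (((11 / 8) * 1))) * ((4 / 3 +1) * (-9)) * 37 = -24864 / 187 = -132.96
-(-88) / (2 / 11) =484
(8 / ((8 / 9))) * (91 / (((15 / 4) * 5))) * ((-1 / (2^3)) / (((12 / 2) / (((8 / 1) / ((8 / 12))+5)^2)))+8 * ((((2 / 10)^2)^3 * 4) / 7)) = -410901907 / 1562500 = -262.98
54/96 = 0.56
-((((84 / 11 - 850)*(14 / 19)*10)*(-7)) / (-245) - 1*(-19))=33093 / 209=158.34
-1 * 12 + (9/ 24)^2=-759/ 64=-11.86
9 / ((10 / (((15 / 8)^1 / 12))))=9 / 64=0.14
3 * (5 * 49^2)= 36015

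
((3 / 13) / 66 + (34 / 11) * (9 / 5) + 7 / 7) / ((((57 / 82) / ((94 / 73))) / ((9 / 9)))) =36192914 / 2975115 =12.17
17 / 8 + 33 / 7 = 383 / 56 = 6.84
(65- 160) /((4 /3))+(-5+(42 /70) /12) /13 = -4656 /65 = -71.63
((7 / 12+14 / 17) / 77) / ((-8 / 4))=-41 / 4488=-0.01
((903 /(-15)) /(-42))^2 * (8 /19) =3698 /4275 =0.87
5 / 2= 2.50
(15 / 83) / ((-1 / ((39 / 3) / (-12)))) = 65 / 332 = 0.20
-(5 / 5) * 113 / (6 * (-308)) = 113 / 1848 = 0.06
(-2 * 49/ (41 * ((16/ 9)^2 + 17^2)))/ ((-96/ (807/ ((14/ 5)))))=152523/ 6209696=0.02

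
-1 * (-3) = 3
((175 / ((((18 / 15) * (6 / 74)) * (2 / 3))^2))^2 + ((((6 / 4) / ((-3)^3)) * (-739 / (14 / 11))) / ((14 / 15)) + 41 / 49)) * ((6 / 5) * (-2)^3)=-251108295372583 / 15120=-16607691492.90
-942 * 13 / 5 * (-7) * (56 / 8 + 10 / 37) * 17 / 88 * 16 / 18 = 130668902 / 6105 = 21403.59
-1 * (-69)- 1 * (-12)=81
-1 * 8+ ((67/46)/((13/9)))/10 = -47237/5980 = -7.90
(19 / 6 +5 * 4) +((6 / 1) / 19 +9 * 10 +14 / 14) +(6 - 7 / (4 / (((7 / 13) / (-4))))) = 1431233 / 11856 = 120.72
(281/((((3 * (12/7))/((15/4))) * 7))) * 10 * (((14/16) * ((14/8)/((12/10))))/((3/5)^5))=5378515625/1119744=4803.34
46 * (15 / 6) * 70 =8050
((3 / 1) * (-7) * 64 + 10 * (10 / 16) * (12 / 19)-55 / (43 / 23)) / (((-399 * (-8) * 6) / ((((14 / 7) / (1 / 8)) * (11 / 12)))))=-6153719 / 5867694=-1.05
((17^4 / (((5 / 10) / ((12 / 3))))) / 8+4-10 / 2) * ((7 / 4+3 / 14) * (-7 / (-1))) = 1148400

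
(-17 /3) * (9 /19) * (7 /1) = -357 /19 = -18.79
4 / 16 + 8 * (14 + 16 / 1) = 961 / 4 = 240.25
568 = 568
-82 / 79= -1.04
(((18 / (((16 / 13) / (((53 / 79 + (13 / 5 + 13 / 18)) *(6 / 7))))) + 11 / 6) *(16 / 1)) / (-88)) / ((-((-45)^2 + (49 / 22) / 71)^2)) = 190940361557 / 82993094879129295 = 0.00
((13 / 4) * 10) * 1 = 65 / 2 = 32.50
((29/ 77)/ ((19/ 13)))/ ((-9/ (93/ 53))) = -0.05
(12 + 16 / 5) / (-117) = -76 / 585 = -0.13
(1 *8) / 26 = 4 / 13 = 0.31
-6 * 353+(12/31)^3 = -63095610/29791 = -2117.94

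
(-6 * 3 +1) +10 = -7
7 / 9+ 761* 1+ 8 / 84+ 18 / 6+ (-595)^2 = 22351762 / 63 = 354789.87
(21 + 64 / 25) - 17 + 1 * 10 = 414 / 25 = 16.56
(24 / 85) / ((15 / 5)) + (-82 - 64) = -12402 / 85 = -145.91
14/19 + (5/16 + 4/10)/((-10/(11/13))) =133687/197600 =0.68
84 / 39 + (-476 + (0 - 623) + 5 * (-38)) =-16729 / 13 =-1286.85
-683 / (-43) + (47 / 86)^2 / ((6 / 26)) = 17.18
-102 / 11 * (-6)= 612 / 11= 55.64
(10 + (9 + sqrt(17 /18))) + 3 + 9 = sqrt(34) /6 + 31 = 31.97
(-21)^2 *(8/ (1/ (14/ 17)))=49392/ 17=2905.41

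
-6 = -6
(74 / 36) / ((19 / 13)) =481 / 342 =1.41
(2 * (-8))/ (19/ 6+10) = -96/ 79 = -1.22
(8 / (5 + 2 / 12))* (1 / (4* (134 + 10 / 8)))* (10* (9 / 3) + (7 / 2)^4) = 8643 / 16771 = 0.52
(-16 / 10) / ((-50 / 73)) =292 / 125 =2.34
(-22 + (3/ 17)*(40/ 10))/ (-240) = 181/ 2040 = 0.09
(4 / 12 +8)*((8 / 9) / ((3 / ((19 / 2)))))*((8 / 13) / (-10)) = -1520 / 1053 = -1.44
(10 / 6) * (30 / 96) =25 / 48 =0.52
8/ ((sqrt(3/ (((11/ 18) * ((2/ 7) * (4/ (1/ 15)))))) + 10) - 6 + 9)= 22880/ 37117 - 48 * sqrt(385)/ 37117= 0.59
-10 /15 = -2 /3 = -0.67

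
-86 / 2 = -43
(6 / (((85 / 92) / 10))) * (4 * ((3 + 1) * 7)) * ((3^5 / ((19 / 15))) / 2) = 697673.31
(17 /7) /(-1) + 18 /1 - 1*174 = -1109 /7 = -158.43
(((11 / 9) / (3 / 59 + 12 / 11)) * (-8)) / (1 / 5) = -285560 / 6669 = -42.82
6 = 6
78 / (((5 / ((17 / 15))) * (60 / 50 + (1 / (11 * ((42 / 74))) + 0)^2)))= 23585562 / 1635055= 14.42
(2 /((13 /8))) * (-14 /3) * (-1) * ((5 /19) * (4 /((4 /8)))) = 8960 /741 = 12.09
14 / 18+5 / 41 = 0.90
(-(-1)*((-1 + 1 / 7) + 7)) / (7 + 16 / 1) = 43 / 161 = 0.27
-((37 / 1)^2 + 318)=-1687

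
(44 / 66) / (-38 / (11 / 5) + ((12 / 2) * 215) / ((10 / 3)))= 22 / 12201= 0.00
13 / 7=1.86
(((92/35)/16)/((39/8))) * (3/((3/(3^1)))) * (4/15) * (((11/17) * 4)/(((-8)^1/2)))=-2024/116025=-0.02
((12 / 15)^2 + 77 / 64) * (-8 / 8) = -2949 / 1600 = -1.84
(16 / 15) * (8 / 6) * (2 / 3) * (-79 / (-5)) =10112 / 675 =14.98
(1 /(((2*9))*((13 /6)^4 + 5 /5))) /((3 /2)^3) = 64 /89571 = 0.00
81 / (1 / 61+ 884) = 0.09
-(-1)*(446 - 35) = 411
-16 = -16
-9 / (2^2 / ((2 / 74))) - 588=-87033 / 148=-588.06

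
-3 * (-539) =1617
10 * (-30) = -300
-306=-306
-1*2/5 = -2/5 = -0.40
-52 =-52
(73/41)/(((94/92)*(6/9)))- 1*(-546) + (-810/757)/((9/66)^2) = 716344383/1458739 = 491.07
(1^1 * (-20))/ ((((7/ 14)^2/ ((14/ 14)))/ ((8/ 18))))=-320/ 9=-35.56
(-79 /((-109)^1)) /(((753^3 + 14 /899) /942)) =66901782 /41838019527533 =0.00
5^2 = 25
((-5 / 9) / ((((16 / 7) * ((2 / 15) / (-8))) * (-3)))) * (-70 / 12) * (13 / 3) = 79625 / 648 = 122.88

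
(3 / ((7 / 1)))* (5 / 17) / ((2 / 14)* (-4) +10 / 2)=15 / 527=0.03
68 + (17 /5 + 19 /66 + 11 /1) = 27287 /330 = 82.69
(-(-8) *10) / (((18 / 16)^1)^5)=2621440 / 59049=44.39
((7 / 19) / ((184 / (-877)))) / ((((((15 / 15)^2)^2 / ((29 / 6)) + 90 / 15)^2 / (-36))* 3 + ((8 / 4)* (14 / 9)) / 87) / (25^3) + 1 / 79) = -172069743234375 / 1220460322808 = -140.99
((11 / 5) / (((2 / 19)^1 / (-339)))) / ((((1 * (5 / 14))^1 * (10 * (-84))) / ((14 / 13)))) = 165319 / 6500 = 25.43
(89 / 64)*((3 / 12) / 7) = 89 / 1792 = 0.05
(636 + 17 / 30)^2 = 364695409 / 900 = 405217.12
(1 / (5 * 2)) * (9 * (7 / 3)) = 2.10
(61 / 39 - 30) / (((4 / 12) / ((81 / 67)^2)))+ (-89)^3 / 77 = -41700139406 / 4493489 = -9280.12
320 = 320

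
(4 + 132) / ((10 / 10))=136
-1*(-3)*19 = 57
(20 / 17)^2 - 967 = -279063 / 289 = -965.62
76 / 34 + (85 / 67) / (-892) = 2269587 / 1015988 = 2.23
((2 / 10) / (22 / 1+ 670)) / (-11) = -1 / 38060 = -0.00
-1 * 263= -263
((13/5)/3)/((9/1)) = 13/135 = 0.10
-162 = -162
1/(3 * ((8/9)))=3/8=0.38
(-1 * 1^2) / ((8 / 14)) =-7 / 4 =-1.75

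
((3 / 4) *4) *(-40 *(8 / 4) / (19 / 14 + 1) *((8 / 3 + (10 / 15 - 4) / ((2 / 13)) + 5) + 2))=13440 / 11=1221.82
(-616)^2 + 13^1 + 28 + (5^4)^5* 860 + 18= 82015991211317015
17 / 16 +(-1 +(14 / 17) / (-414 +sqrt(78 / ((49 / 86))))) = 2877391 / 47552944- 49 *sqrt(1677) / 35664708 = 0.06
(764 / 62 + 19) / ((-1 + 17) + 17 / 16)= 15536 / 8463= 1.84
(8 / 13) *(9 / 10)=36 / 65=0.55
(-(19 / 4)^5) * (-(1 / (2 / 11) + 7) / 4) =61902475 / 8192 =7556.45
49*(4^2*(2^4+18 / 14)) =13552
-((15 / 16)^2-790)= 789.12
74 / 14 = 37 / 7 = 5.29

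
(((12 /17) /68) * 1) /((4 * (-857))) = -3 /990692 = -0.00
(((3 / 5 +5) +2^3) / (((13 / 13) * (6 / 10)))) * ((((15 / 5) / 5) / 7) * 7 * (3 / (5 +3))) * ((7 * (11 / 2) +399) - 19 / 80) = 1784031 / 800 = 2230.04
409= 409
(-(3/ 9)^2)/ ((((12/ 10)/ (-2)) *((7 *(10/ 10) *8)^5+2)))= 5/ 14869758006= 0.00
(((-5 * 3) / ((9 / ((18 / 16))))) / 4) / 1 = -15 / 32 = -0.47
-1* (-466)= 466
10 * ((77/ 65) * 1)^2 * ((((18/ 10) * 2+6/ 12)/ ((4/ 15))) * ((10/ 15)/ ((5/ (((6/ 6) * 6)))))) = 729267/ 4225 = 172.61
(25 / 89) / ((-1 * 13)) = -0.02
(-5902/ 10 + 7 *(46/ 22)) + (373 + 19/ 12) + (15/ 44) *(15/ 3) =-65761/ 330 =-199.28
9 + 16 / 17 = 169 / 17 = 9.94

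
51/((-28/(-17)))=867/28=30.96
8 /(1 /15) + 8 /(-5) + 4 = 612 /5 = 122.40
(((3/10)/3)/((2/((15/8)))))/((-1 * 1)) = -3/32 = -0.09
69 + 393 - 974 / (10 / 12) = -3534 / 5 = -706.80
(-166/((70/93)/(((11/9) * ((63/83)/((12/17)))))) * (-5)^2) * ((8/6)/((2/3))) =-28985/2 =-14492.50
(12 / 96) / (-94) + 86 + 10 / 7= 460217 / 5264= 87.43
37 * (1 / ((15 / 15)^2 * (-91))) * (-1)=37 / 91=0.41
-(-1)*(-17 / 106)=-17 / 106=-0.16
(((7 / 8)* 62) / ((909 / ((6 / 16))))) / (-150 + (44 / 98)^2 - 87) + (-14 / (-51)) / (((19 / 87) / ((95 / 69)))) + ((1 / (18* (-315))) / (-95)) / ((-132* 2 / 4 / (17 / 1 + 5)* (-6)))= 3013787145149745359 / 1741559204392408800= 1.73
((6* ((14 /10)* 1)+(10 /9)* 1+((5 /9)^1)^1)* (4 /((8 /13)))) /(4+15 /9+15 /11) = 9.31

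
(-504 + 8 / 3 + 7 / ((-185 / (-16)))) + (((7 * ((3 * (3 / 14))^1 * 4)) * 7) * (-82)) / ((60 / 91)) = -1794973 / 111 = -16170.93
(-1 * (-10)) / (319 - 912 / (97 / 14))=194 / 3635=0.05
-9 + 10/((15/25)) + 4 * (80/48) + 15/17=776/51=15.22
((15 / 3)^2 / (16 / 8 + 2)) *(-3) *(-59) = 1106.25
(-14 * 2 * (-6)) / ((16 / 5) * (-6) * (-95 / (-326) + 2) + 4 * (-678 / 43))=-245315 / 156337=-1.57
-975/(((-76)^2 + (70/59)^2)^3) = -3163540023075/625702300983499668032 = -0.00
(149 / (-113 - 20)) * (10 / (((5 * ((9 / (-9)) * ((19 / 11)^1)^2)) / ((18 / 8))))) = 162261 / 96026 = 1.69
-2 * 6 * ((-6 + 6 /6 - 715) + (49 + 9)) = 7944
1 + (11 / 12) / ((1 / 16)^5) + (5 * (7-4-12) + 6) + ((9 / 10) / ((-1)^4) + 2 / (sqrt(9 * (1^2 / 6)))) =2 * sqrt(6) / 3 + 28834727 / 30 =961159.20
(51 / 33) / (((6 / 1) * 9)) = 17 / 594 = 0.03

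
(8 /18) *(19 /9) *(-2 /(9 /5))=-760 /729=-1.04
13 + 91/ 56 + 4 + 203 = 1773/ 8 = 221.62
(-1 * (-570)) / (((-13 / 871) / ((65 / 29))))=-2482350 / 29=-85598.28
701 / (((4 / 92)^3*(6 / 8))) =11372089.33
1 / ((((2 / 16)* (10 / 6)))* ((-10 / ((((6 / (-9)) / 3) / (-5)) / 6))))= -4 / 1125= -0.00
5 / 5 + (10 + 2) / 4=4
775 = 775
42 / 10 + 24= 141 / 5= 28.20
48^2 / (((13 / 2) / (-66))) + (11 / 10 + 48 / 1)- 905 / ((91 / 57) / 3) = -25045.97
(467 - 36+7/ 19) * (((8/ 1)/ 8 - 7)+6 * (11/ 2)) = 221292/ 19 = 11646.95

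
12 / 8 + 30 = 63 / 2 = 31.50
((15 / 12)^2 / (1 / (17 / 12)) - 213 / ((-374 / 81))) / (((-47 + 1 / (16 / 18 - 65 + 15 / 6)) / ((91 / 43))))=-175171466197 / 80499029952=-2.18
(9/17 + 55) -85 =-501/17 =-29.47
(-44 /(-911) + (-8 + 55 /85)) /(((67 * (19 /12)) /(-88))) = 119462112 /19714951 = 6.06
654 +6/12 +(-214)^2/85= 202857/170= 1193.28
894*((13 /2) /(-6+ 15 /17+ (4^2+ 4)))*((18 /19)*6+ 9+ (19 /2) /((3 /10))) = 86998418 /4807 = 18098.28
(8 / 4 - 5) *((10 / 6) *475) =-2375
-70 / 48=-35 / 24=-1.46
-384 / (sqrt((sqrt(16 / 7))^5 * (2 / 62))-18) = 384 / (-32 * sqrt(31) * 7^(3 / 4) / 1519 + 18) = 21.95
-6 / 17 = -0.35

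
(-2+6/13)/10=-2/13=-0.15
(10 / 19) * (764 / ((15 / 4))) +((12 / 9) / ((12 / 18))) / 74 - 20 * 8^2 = -2473319 / 2109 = -1172.74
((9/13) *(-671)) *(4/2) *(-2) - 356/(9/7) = 185008/117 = 1581.26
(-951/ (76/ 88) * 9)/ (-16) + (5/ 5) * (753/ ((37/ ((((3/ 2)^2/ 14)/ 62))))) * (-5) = 1511200827/ 2440816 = 619.14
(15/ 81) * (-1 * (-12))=20/ 9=2.22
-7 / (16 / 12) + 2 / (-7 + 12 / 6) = -113 / 20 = -5.65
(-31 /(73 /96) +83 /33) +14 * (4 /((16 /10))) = -3.25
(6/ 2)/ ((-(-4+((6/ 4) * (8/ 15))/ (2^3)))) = 10/ 13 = 0.77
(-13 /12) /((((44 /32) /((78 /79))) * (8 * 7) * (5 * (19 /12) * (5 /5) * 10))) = -0.00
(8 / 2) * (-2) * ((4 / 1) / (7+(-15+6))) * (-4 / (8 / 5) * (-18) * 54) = 38880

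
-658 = -658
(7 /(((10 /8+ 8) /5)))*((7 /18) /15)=98 /999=0.10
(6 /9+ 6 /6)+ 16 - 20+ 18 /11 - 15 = -518 /33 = -15.70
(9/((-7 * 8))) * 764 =-1719/14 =-122.79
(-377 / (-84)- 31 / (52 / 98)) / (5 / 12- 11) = 5.10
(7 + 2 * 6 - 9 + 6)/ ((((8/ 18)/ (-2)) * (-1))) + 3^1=75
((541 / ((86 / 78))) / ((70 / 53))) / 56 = 1118247 / 168560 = 6.63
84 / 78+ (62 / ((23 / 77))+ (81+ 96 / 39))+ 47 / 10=887443 / 2990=296.80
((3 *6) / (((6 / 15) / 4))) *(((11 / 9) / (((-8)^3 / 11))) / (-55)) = 11 / 128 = 0.09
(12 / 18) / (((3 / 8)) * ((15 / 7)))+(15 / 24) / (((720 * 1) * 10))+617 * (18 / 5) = 76793347 / 34560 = 2222.03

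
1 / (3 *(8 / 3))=1 / 8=0.12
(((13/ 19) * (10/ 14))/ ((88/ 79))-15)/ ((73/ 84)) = -511275/ 30514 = -16.76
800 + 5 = 805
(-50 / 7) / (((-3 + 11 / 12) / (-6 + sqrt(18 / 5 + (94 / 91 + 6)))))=-144 / 7 + 24 * sqrt(2201290) / 3185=-9.39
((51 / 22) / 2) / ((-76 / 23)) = -1173 / 3344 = -0.35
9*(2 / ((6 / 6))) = 18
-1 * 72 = -72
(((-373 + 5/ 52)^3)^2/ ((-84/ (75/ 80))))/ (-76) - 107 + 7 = 265809955284285817599152005/ 673149717839872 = 394874941249.72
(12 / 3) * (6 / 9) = 8 / 3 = 2.67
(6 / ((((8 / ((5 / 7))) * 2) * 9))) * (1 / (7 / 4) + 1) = 0.05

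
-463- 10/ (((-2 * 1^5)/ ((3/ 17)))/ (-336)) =-12911/ 17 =-759.47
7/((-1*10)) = -7/10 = -0.70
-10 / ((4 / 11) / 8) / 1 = -220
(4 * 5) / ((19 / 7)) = 7.37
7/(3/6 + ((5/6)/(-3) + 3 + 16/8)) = 1.34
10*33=330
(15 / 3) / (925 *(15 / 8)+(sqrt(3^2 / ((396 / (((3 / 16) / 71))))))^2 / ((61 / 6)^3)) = 1772721610 / 614912808489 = 0.00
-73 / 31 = -2.35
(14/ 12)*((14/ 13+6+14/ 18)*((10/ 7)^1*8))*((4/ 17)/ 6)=73520/ 17901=4.11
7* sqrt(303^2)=2121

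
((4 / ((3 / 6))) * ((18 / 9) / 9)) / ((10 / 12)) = 32 / 15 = 2.13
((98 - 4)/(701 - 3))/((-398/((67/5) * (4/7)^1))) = -6298/2430785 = -0.00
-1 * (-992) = 992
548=548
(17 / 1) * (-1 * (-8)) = 136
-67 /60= -1.12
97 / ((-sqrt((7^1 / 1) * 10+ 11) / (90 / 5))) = -194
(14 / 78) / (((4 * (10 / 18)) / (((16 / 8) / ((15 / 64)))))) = 224 / 325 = 0.69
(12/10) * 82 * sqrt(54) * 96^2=13602816 * sqrt(6)/5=6663991.65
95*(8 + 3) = 1045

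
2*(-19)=-38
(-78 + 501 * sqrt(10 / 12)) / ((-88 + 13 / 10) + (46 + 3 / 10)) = -9.39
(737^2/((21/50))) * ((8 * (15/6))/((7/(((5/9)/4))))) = 678961250/1323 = 513198.22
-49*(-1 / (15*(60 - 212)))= -49 / 2280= -0.02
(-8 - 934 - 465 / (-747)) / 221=-18031 / 4233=-4.26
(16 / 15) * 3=16 / 5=3.20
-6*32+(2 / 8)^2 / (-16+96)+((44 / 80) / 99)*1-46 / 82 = -192.55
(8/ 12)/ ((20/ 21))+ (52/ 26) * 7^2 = 987/ 10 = 98.70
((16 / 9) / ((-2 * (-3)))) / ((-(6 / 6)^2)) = -8 / 27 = -0.30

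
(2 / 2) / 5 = 1 / 5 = 0.20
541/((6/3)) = 541/2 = 270.50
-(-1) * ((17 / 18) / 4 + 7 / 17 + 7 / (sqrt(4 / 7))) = 9.91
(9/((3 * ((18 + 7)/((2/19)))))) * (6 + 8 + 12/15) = 444/2375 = 0.19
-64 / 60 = -16 / 15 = -1.07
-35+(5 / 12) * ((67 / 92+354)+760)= 158045 / 368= 429.47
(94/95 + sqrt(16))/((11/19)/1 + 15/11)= 2.57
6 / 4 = 3 / 2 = 1.50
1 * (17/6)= 17/6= 2.83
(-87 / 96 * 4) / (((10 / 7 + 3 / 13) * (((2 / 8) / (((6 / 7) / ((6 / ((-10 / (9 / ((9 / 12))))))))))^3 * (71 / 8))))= 377000 / 14183883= 0.03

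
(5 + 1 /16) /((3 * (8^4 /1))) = 27 /65536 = 0.00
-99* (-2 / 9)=22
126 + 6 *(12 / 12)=132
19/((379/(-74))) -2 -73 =-29831/379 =-78.71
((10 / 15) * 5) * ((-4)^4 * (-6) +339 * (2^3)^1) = 3920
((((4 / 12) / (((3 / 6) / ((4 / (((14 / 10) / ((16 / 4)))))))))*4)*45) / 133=9600 / 931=10.31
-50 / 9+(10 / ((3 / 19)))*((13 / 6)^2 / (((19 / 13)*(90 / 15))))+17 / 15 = 47761 / 1620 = 29.48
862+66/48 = 863.38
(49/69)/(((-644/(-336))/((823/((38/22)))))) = 1774388/10051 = 176.54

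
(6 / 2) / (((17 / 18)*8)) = 27 / 68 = 0.40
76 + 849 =925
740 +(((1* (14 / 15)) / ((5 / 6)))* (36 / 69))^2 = 244775396 / 330625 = 740.34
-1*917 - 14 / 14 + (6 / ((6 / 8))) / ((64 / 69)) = -7275 / 8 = -909.38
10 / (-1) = -10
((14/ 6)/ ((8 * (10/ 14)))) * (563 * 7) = 193109/ 120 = 1609.24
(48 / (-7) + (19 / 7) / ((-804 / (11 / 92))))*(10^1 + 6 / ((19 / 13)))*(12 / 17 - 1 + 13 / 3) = -52245617 / 133722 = -390.70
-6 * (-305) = 1830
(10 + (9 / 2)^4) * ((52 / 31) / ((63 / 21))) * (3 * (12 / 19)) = 445.02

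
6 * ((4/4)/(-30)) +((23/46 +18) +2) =203/10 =20.30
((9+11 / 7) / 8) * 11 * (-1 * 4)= -407 / 7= -58.14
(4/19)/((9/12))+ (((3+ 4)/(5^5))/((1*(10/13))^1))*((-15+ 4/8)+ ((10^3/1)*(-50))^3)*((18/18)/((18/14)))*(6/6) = -1008583333332450329/3562500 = -283111111110.86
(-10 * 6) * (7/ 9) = -140/ 3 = -46.67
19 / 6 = 3.17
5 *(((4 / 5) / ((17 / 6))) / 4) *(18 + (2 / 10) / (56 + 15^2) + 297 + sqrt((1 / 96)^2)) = 111.18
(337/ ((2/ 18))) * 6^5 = 23584608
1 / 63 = 0.02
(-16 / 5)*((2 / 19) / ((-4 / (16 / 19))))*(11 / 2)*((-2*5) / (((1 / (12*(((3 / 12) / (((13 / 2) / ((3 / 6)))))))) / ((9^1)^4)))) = -27713664 / 4693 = -5905.32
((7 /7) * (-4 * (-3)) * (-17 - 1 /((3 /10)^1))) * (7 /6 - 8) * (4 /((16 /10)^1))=12505 /3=4168.33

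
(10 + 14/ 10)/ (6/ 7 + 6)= 133/ 80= 1.66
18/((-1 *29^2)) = -18/841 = -0.02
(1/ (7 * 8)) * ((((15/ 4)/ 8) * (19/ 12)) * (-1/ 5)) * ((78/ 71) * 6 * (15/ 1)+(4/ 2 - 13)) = -118541/ 508928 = -0.23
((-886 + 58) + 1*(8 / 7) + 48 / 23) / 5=-132788 / 805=-164.95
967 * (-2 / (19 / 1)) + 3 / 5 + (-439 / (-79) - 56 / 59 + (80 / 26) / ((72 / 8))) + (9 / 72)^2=-319045532249 / 3315648960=-96.22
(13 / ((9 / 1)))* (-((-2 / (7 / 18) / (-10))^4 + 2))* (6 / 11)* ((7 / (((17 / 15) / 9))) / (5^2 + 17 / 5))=-363428442 / 113850275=-3.19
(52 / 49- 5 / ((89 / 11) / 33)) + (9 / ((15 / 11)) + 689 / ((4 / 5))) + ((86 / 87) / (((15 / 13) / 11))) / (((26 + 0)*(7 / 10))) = 19327806517 / 22764420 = 849.04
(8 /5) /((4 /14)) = 28 /5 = 5.60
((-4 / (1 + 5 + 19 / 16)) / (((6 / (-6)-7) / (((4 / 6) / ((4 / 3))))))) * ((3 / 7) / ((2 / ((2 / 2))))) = 6 / 805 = 0.01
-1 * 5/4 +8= 27/4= 6.75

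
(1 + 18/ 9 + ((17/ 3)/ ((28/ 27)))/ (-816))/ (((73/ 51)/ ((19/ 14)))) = 1299429/ 457856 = 2.84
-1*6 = -6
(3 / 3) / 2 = 1 / 2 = 0.50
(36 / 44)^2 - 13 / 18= -115 / 2178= -0.05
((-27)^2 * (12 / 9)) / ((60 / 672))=54432 / 5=10886.40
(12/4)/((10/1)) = 3/10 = 0.30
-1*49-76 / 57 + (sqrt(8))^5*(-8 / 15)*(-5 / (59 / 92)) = -151 / 3 + 94208*sqrt(2) / 177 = 702.38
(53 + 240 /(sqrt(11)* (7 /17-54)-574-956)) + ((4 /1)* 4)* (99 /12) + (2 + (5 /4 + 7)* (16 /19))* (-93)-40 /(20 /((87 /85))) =-699851396563189 /1077836414935 + 3716880* sqrt(11) /667390969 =-649.29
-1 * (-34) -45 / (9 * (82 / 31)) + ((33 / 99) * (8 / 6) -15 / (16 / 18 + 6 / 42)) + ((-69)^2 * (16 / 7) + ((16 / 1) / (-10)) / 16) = 1830089323 / 167895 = 10900.20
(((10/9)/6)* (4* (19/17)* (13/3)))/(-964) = -1235/331857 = -0.00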